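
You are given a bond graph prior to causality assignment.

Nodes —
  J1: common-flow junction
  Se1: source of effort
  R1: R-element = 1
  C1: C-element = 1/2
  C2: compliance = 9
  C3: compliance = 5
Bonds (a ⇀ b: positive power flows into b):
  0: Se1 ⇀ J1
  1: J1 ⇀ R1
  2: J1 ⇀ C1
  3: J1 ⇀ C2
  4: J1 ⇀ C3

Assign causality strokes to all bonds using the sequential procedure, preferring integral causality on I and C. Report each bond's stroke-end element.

b0 |J1
b1 |R1
b2 |J1
b3 |J1
b4 |J1

bond 0 stroke→J1  (source Se1 imposes e)
bond 2 stroke→J1  (C1: C, integral causality)
bond 3 stroke→J1  (prefer integral on C2)
bond 4 stroke→J1  (C3 integral (e out))
bond 1 stroke→R1  (only one flow-in slot at J1)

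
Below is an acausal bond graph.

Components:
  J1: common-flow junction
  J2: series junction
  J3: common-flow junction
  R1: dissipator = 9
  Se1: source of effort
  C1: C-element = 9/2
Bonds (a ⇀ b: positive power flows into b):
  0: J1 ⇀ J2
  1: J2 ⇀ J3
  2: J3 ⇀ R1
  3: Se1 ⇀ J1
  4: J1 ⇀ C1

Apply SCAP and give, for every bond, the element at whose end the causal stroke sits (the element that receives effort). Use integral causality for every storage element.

b3 |J1  (Se1 (Se) sets effort on bond)
b4 |J1  (C1 outputs effort q/C1)
b0 |J2  (J1: last free bond brings flow in)
b1 |J3  (J2 needs exactly one f-in)
b2 |R1  (closing 1-jn rule on J3)

b0 →J2
b1 →J3
b2 →R1
b3 →J1
b4 →J1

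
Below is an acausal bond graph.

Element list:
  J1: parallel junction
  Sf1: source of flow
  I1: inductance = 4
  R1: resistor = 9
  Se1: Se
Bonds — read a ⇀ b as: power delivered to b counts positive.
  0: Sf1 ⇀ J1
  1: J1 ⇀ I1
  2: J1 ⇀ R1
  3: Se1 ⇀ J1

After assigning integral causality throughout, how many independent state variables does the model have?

1  (I1 all integral)

#0 |Sf1  (Sf1 (Sf) sets flow on bond)
#3 |J1  (Se1: effort source, stroke at far end)
#1 |I1  (J1: bond 3 brought effort, rest push out)
#2 |R1  (0-jn J1 has e-setter on 3)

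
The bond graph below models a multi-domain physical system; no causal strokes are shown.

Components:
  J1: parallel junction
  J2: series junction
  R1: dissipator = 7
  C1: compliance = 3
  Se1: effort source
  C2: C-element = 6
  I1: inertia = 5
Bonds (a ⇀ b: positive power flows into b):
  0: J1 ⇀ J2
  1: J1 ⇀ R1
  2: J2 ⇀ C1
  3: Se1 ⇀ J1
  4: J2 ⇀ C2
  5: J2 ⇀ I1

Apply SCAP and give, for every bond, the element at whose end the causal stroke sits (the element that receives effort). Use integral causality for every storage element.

β0 stroke at J2
β1 stroke at R1
β2 stroke at J2
β3 stroke at J1
β4 stroke at J2
β5 stroke at I1

bond 3 stroke at J1  (Se1: effort source, stroke at far end)
bond 0 stroke at J2  (J1: bond 3 brought effort, rest push out)
bond 1 stroke at R1  (0-jn J1 has e-setter on 3)
bond 2 stroke at J2  (C1 outputs effort q/C1)
bond 4 stroke at J2  (C2 integral (e out))
bond 5 stroke at I1  (closing 1-jn rule on J2)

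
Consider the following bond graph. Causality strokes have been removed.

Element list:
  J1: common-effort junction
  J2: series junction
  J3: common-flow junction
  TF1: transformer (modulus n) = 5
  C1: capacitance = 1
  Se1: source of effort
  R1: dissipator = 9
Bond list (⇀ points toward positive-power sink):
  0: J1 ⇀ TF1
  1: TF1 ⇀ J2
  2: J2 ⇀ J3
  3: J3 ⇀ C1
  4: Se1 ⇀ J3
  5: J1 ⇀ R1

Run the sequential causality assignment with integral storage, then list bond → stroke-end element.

b0 stroke at J1
b1 stroke at TF1
b2 stroke at J2
b3 stroke at J3
b4 stroke at J3
b5 stroke at R1

bond 4 stroke→J3  (Se1 fixes effort; stroke away)
bond 3 stroke→J3  (C1 integral (e out))
bond 2 stroke→J2  (J3 needs exactly one f-in)
bond 1 stroke→TF1  (closing 1-jn rule on J2)
bond 0 stroke→J1  (TF1 one-in-one-out from 1)
bond 5 stroke→R1  (common-e at J1 fixed by 0)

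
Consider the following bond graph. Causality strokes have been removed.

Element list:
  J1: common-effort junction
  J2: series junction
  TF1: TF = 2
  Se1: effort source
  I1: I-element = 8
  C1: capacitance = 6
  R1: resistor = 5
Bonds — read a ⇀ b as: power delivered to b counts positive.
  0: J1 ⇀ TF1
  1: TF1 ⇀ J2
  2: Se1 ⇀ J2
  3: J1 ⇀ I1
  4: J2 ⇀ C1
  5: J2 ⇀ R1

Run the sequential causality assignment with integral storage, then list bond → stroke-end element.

bond 0 |J1
bond 1 |TF1
bond 2 |J2
bond 3 |I1
bond 4 |J2
bond 5 |J2

β2 →J2  (Se1 fixes effort; stroke away)
β3 →I1  (I1 integral (f out))
β0 →J1  (only one effort-in slot at J1)
β1 →TF1  (through TF1, causality passes straight; one stroke at TF1)
β4 →J2  (common-f at J2 fixed by 1)
β5 →J2  (common-f at J2 fixed by 1)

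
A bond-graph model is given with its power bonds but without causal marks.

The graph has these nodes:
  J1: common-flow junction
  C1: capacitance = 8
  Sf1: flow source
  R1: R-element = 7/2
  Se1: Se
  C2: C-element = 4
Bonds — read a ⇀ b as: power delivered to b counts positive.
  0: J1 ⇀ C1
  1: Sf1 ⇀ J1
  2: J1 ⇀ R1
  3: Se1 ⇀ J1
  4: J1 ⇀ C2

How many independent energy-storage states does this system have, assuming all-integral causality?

2  (C1, C2 all integral)

β1 →Sf1  (source Sf1 imposes f)
β3 →J1  (Se1: effort source, stroke at far end)
β0 →J1  (J1: bond 1 brought flow, rest push out)
β2 →J1  (common-f at J1 fixed by 1)
β4 →J1  (common-f at J1 fixed by 1)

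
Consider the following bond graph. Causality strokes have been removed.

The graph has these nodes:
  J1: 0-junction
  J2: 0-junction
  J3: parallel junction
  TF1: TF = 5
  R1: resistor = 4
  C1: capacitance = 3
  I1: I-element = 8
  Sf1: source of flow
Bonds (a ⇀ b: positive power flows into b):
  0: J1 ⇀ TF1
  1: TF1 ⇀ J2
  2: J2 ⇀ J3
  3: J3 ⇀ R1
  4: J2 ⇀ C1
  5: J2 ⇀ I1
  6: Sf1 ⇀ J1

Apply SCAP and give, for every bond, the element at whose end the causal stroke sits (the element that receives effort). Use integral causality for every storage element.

b6 |Sf1  (Sf1: flow source, stroke at near end)
b0 |J1  (J1 needs exactly one e-in)
b1 |TF1  (through TF1, causality passes straight; one stroke at TF1)
b4 |J2  (C1 outputs effort q/C1)
b2 |J3  (0-jn J2 has e-setter on 4)
b5 |I1  (J2: bond 4 brought effort, rest push out)
b3 |R1  (0-jn J3 has e-setter on 2)

bond 0 →J1
bond 1 →TF1
bond 2 →J3
bond 3 →R1
bond 4 →J2
bond 5 →I1
bond 6 →Sf1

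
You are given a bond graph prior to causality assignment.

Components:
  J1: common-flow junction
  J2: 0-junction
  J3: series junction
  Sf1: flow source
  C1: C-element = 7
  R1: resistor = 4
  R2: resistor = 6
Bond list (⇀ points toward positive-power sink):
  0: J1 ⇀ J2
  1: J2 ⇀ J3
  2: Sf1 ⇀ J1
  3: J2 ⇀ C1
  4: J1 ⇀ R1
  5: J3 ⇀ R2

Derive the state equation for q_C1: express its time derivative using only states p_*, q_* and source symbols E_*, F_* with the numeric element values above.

β2 stroke at Sf1  (source Sf1 imposes f)
β0 stroke at J1  (J1: bond 2 brought flow, rest push out)
β4 stroke at J1  (J1: bond 2 brought flow, rest push out)
β3 stroke at J2  (C1 outputs effort q/C1)
β1 stroke at J3  (common-e at J2 fixed by 3)
β5 stroke at R2  (closing 1-jn rule on J3)

dq_C1/dt = F_Sf1 - q_C1/42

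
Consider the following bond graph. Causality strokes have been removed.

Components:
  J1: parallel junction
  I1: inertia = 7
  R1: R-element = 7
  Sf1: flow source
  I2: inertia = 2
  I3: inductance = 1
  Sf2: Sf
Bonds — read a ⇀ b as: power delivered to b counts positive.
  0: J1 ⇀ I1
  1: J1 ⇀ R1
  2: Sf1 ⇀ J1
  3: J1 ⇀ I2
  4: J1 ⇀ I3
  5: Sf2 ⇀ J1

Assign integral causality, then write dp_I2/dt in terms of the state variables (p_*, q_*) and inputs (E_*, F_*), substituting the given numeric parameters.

b2 →Sf1  (Sf1 (Sf) sets flow on bond)
b5 →Sf2  (Sf2 (Sf) sets flow on bond)
b0 →I1  (prefer integral on I1)
b3 →I2  (I2 integral (f out))
b4 →I3  (I3 outputs flow p/I3)
b1 →J1  (J1 needs exactly one e-in)

dp_I2/dt = 7*F_Sf1 + 7*F_Sf2 - p_I1 - 7*p_I2/2 - 7*p_I3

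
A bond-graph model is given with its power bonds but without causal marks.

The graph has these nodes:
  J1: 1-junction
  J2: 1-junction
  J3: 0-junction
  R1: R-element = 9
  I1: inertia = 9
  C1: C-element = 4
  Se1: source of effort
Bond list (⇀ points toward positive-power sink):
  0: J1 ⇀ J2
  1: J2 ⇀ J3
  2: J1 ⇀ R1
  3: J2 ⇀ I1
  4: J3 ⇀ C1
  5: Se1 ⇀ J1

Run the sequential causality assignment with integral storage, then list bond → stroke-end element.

#5 |J1  (source Se1 imposes e)
#3 |I1  (I1 outputs flow p/I1)
#0 |J2  (1-jn J2 has f-setter on 3)
#1 |J2  (1-jn J2 has f-setter on 3)
#4 |J3  (only one effort-in slot at J3)
#2 |J1  (J1 flow already set via bond 0)

bond 0 →J2
bond 1 →J2
bond 2 →J1
bond 3 →I1
bond 4 →J3
bond 5 →J1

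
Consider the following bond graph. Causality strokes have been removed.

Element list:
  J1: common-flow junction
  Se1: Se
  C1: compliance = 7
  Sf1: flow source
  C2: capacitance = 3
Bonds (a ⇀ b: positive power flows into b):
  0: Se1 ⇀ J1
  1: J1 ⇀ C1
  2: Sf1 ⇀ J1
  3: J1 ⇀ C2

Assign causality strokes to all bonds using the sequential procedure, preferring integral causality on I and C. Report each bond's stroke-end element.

bond 0 stroke→J1
bond 1 stroke→J1
bond 2 stroke→Sf1
bond 3 stroke→J1

bond 0 |J1  (Se1 (Se) sets effort on bond)
bond 2 |Sf1  (Sf1 (Sf) sets flow on bond)
bond 1 |J1  (J1: bond 2 brought flow, rest push out)
bond 3 |J1  (common-f at J1 fixed by 2)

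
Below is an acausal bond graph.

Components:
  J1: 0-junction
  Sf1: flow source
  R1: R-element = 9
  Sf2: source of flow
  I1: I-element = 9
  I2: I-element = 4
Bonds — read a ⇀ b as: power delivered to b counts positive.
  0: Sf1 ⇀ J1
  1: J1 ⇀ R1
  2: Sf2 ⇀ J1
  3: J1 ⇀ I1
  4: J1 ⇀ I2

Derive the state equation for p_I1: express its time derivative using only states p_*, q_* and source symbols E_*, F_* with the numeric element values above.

bond 0 |Sf1  (Sf1 (Sf) sets flow on bond)
bond 2 |Sf2  (Sf2: flow source, stroke at near end)
bond 3 |I1  (I1 outputs flow p/I1)
bond 4 |I2  (I2: I, integral causality)
bond 1 |J1  (closing 0-jn rule on J1)

dp_I1/dt = 9*F_Sf1 + 9*F_Sf2 - p_I1 - 9*p_I2/4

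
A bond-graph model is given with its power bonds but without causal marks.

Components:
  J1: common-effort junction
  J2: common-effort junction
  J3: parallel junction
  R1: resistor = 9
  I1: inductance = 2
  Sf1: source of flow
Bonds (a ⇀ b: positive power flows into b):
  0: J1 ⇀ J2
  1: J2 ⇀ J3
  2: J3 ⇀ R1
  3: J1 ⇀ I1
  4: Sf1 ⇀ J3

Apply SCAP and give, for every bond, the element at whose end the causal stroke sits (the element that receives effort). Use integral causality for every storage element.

b0 →J1
b1 →J2
b2 →J3
b3 →I1
b4 →Sf1

#4 |Sf1  (Sf1: flow source, stroke at near end)
#3 |I1  (I1: I, integral causality)
#0 |J1  (J1: last free bond brings effort in)
#1 |J2  (closing 0-jn rule on J2)
#2 |J3  (closing 0-jn rule on J3)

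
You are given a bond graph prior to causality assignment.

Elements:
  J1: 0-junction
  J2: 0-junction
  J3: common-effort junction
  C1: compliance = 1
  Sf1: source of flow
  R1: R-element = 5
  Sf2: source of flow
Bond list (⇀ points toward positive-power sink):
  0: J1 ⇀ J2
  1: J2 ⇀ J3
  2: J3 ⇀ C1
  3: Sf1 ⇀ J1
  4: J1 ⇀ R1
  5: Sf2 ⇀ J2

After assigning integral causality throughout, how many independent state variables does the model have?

1  (C1 all integral)

β3 →Sf1  (Sf1: flow source, stroke at near end)
β5 →Sf2  (Sf2 (Sf) sets flow on bond)
β2 →J3  (prefer integral on C1)
β1 →J2  (common-e at J3 fixed by 2)
β0 →J1  (J2: bond 1 brought effort, rest push out)
β4 →R1  (J1 effort already set via bond 0)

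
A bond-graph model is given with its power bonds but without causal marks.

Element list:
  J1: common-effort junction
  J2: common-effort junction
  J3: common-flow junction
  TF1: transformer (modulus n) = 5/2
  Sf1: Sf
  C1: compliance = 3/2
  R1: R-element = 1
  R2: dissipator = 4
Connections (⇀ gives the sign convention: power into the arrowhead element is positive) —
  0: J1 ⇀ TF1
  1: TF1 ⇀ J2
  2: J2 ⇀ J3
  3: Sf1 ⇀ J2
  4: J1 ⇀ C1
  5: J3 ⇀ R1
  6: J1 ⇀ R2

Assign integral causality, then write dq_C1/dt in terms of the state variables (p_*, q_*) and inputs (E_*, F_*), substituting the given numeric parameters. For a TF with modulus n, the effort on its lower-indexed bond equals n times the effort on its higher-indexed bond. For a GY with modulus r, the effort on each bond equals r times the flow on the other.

β3 stroke at Sf1  (Sf1 (Sf) sets flow on bond)
β4 stroke at J1  (prefer integral on C1)
β0 stroke at TF1  (J1: bond 4 brought effort, rest push out)
β6 stroke at R2  (common-e at J1 fixed by 4)
β1 stroke at J2  (through TF1, causality passes straight; one stroke at TF1)
β2 stroke at J3  (J2 effort already set via bond 1)
β5 stroke at R1  (J3: last free bond brings flow in)

dq_C1/dt = 2*F_Sf1/5 - 41*q_C1/150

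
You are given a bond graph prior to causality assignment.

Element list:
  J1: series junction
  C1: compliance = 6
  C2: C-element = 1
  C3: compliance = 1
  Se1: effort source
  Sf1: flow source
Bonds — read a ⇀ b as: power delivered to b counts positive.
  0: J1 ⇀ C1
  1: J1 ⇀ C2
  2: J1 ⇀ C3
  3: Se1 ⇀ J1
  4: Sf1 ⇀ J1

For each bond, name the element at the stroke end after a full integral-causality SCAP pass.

#3 |J1  (source Se1 imposes e)
#4 |Sf1  (Sf1: flow source, stroke at near end)
#0 |J1  (common-f at J1 fixed by 4)
#1 |J1  (common-f at J1 fixed by 4)
#2 |J1  (J1 flow already set via bond 4)

bond 0 |J1
bond 1 |J1
bond 2 |J1
bond 3 |J1
bond 4 |Sf1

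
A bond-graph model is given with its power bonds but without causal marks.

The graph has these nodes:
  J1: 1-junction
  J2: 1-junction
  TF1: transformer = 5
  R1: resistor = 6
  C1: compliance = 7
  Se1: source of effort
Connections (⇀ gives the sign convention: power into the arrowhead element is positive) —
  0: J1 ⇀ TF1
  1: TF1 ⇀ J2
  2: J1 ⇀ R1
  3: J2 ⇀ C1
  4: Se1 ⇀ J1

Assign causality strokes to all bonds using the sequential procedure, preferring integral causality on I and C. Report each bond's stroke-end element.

#0 →J1
#1 →TF1
#2 →R1
#3 →J2
#4 →J1

β4 stroke at J1  (Se1 fixes effort; stroke away)
β3 stroke at J2  (prefer integral on C1)
β1 stroke at TF1  (J2 needs exactly one f-in)
β0 stroke at J1  (TF1: transformer flips bond 1)
β2 stroke at R1  (J1: last free bond brings flow in)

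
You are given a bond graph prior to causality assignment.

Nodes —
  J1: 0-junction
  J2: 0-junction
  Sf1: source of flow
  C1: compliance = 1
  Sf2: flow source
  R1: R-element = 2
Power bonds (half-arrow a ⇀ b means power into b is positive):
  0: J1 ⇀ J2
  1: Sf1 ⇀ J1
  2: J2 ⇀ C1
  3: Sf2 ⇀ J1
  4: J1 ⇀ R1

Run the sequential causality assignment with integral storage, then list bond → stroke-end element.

b1 →Sf1  (Sf1 fixes flow; stroke at Sf1)
b3 →Sf2  (Sf2: flow source, stroke at near end)
b2 →J2  (C1: C, integral causality)
b0 →J1  (J2 effort already set via bond 2)
b4 →R1  (J1: bond 0 brought effort, rest push out)

bond 0 stroke at J1
bond 1 stroke at Sf1
bond 2 stroke at J2
bond 3 stroke at Sf2
bond 4 stroke at R1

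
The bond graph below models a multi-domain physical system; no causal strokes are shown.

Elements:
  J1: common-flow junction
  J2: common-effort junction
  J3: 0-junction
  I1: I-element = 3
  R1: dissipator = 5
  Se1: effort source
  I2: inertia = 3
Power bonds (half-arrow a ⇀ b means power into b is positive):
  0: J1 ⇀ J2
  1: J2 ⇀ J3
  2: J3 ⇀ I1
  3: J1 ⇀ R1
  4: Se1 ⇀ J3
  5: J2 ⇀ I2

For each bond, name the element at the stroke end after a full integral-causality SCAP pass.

#0 |J1
#1 |J2
#2 |I1
#3 |R1
#4 |J3
#5 |I2

bond 4 stroke→J3  (source Se1 imposes e)
bond 1 stroke→J2  (J3 effort already set via bond 4)
bond 2 stroke→I1  (0-jn J3 has e-setter on 4)
bond 0 stroke→J1  (common-e at J2 fixed by 1)
bond 5 stroke→I2  (J2 effort already set via bond 1)
bond 3 stroke→R1  (J1 needs exactly one f-in)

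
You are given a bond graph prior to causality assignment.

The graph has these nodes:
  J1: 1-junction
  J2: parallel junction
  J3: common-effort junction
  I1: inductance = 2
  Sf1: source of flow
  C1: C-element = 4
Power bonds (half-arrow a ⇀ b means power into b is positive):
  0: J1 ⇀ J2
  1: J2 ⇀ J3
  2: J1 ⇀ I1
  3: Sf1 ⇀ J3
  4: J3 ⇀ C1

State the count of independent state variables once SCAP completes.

2  (C1, I1 all integral)

b3 |Sf1  (Sf1 (Sf) sets flow on bond)
b2 |I1  (prefer integral on I1)
b0 |J1  (1-jn J1 has f-setter on 2)
b1 |J2  (J2: last free bond brings effort in)
b4 |J3  (closing 0-jn rule on J3)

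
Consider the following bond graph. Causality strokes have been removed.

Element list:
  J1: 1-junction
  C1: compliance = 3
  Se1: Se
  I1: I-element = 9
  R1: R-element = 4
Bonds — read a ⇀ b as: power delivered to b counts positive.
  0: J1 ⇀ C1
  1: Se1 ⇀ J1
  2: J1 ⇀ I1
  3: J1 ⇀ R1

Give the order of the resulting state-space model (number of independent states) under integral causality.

bond 1 →J1  (source Se1 imposes e)
bond 0 →J1  (C1: C, integral causality)
bond 2 →I1  (prefer integral on I1)
bond 3 →J1  (J1: bond 2 brought flow, rest push out)

2  (C1, I1 all integral)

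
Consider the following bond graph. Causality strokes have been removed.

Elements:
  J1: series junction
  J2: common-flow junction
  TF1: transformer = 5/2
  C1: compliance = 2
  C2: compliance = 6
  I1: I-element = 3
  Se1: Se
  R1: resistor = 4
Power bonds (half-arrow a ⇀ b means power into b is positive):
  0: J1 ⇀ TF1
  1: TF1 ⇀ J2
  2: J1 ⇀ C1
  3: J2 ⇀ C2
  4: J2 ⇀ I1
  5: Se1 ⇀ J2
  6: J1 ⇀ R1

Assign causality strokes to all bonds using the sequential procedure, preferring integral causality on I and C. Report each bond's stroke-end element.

β0 →TF1
β1 →J2
β2 →J1
β3 →J2
β4 →I1
β5 →J2
β6 →J1

b5 stroke at J2  (Se1 (Se) sets effort on bond)
b2 stroke at J1  (prefer integral on C1)
b3 stroke at J2  (C2 outputs effort q/C2)
b4 stroke at I1  (prefer integral on I1)
b1 stroke at J2  (1-jn J2 has f-setter on 4)
b0 stroke at TF1  (through TF1, causality passes straight; one stroke at TF1)
b6 stroke at J1  (J1: bond 0 brought flow, rest push out)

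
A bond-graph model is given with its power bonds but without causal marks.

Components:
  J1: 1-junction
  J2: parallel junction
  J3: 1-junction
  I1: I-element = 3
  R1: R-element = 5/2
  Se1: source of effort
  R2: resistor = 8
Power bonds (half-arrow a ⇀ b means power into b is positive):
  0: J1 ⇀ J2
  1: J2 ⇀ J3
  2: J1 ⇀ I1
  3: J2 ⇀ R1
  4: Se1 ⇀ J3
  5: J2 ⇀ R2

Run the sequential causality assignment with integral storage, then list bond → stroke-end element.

β4 →J3  (source Se1 imposes e)
β1 →J2  (J3 needs exactly one f-in)
β0 →J1  (J2 effort already set via bond 1)
β3 →R1  (common-e at J2 fixed by 1)
β5 →R2  (common-e at J2 fixed by 1)
β2 →I1  (closing 1-jn rule on J1)

b0 stroke at J1
b1 stroke at J2
b2 stroke at I1
b3 stroke at R1
b4 stroke at J3
b5 stroke at R2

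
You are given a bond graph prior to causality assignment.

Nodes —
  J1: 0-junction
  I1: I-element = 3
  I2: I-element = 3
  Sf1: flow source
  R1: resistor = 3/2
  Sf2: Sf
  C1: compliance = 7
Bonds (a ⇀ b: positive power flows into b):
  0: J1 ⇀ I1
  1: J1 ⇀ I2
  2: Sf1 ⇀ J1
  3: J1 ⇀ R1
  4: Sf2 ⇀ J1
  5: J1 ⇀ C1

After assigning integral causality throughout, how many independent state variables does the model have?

b2 stroke at Sf1  (Sf1 (Sf) sets flow on bond)
b4 stroke at Sf2  (Sf2 fixes flow; stroke at Sf2)
b0 stroke at I1  (prefer integral on I1)
b1 stroke at I2  (I2: I, integral causality)
b5 stroke at J1  (C1 integral (e out))
b3 stroke at R1  (common-e at J1 fixed by 5)

3  (C1, I1, I2 all integral)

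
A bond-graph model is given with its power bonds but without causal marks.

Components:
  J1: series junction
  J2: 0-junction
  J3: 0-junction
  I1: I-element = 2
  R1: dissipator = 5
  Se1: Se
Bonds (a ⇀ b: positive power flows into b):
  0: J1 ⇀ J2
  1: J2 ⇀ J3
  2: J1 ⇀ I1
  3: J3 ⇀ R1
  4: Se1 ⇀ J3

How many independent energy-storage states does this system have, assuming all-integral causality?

1  (I1 all integral)

#4 stroke→J3  (Se1: effort source, stroke at far end)
#1 stroke→J2  (0-jn J3 has e-setter on 4)
#3 stroke→R1  (J3 effort already set via bond 4)
#0 stroke→J1  (0-jn J2 has e-setter on 1)
#2 stroke→I1  (J1: last free bond brings flow in)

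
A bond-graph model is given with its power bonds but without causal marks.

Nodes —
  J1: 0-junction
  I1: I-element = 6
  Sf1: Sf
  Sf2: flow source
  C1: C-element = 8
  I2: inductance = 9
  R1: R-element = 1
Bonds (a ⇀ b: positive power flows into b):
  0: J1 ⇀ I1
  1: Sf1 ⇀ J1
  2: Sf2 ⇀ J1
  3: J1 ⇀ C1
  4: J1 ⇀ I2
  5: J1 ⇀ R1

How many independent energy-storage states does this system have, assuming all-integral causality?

3  (C1, I1, I2 all integral)

b1 |Sf1  (Sf1 (Sf) sets flow on bond)
b2 |Sf2  (Sf2 fixes flow; stroke at Sf2)
b0 |I1  (prefer integral on I1)
b3 |J1  (prefer integral on C1)
b4 |I2  (0-jn J1 has e-setter on 3)
b5 |R1  (J1 effort already set via bond 3)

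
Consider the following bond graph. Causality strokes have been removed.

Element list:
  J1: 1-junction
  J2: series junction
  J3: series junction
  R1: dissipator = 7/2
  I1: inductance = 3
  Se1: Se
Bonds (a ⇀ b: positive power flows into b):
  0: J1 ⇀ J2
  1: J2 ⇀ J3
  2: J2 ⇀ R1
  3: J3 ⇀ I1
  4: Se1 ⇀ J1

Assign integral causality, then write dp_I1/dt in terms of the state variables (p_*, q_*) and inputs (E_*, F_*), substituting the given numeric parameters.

b4 stroke→J1  (source Se1 imposes e)
b0 stroke→J2  (closing 1-jn rule on J1)
b3 stroke→I1  (I1 outputs flow p/I1)
b1 stroke→J3  (common-f at J3 fixed by 3)
b2 stroke→J2  (1-jn J2 has f-setter on 1)

dp_I1/dt = E_Se1 - 7*p_I1/6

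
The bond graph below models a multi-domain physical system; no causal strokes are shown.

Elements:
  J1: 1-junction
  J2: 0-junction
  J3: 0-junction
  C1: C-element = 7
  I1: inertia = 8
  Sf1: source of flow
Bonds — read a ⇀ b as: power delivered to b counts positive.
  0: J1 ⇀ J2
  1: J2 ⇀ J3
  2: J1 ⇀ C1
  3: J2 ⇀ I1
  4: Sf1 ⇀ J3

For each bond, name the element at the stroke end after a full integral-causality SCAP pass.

b0 stroke at J2
b1 stroke at J3
b2 stroke at J1
b3 stroke at I1
b4 stroke at Sf1

b4 stroke→Sf1  (source Sf1 imposes f)
b1 stroke→J3  (J3: last free bond brings effort in)
b2 stroke→J1  (C1: C, integral causality)
b0 stroke→J2  (closing 1-jn rule on J1)
b3 stroke→I1  (common-e at J2 fixed by 0)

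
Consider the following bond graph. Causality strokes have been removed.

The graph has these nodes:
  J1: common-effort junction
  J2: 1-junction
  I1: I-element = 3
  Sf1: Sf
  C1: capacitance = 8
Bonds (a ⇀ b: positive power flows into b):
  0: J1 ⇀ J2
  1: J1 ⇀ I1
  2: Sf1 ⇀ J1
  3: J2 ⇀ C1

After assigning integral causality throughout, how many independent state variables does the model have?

2  (C1, I1 all integral)

b2 stroke at Sf1  (source Sf1 imposes f)
b1 stroke at I1  (I1: I, integral causality)
b0 stroke at J1  (J1 needs exactly one e-in)
b3 stroke at J2  (J2 flow already set via bond 0)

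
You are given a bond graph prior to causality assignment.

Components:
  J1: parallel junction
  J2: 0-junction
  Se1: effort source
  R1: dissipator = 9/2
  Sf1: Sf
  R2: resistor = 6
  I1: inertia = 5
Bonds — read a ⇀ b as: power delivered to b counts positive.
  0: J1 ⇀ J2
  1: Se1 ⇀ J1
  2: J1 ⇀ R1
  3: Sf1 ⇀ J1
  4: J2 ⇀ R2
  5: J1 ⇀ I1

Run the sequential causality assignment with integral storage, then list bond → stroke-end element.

bond 0 stroke at J2
bond 1 stroke at J1
bond 2 stroke at R1
bond 3 stroke at Sf1
bond 4 stroke at R2
bond 5 stroke at I1

#1 |J1  (Se1: effort source, stroke at far end)
#3 |Sf1  (Sf1: flow source, stroke at near end)
#0 |J2  (common-e at J1 fixed by 1)
#2 |R1  (0-jn J1 has e-setter on 1)
#5 |I1  (J1 effort already set via bond 1)
#4 |R2  (common-e at J2 fixed by 0)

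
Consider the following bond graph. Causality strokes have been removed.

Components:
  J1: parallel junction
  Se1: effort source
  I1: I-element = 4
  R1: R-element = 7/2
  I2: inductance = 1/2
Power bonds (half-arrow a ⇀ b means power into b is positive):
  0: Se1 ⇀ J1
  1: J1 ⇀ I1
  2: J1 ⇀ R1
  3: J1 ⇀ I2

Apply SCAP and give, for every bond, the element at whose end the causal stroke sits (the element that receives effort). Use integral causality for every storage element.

β0 stroke→J1  (Se1: effort source, stroke at far end)
β1 stroke→I1  (J1: bond 0 brought effort, rest push out)
β2 stroke→R1  (0-jn J1 has e-setter on 0)
β3 stroke→I2  (0-jn J1 has e-setter on 0)

β0 stroke→J1
β1 stroke→I1
β2 stroke→R1
β3 stroke→I2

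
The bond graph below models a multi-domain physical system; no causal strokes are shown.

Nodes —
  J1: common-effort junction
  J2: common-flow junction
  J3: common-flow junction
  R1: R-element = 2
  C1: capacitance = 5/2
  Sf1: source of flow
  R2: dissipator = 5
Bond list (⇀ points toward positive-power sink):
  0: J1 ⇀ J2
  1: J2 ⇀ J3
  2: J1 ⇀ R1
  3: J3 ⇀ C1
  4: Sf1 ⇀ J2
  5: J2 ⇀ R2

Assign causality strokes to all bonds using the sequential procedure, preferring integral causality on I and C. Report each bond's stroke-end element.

β0 →J2
β1 →J2
β2 →J1
β3 →J3
β4 →Sf1
β5 →J2

b4 stroke at Sf1  (Sf1 fixes flow; stroke at Sf1)
b0 stroke at J2  (1-jn J2 has f-setter on 4)
b1 stroke at J2  (J2 flow already set via bond 4)
b5 stroke at J2  (J2: bond 4 brought flow, rest push out)
b3 stroke at J3  (J3 flow already set via bond 1)
b2 stroke at J1  (J1 needs exactly one e-in)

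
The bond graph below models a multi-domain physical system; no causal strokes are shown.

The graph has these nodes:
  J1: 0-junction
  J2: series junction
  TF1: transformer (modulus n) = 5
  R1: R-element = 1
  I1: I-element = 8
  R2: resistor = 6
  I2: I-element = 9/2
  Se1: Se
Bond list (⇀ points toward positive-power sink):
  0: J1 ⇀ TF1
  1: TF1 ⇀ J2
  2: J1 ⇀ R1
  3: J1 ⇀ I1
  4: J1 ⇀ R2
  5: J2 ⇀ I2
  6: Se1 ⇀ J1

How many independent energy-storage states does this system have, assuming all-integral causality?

#6 stroke→J1  (source Se1 imposes e)
#0 stroke→TF1  (J1: bond 6 brought effort, rest push out)
#2 stroke→R1  (J1: bond 6 brought effort, rest push out)
#3 stroke→I1  (common-e at J1 fixed by 6)
#4 stroke→R2  (J1 effort already set via bond 6)
#1 stroke→J2  (through TF1, causality passes straight; one stroke at TF1)
#5 stroke→I2  (closing 1-jn rule on J2)

2  (I1, I2 all integral)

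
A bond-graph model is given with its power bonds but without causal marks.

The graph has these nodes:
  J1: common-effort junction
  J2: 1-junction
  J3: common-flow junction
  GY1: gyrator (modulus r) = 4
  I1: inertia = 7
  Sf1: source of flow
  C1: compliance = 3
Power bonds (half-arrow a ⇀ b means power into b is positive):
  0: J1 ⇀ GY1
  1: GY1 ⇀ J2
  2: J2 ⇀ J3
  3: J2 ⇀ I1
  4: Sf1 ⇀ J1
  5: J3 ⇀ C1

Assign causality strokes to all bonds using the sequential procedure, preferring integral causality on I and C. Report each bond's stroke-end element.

#0 →J1
#1 →J2
#2 →J2
#3 →I1
#4 →Sf1
#5 →J3

b4 stroke at Sf1  (source Sf1 imposes f)
b0 stroke at J1  (J1: last free bond brings effort in)
b1 stroke at J2  (through GY1, causality inverts; strokes same side of GY1)
b3 stroke at I1  (I1 outputs flow p/I1)
b2 stroke at J2  (J2 flow already set via bond 3)
b5 stroke at J3  (J3: bond 2 brought flow, rest push out)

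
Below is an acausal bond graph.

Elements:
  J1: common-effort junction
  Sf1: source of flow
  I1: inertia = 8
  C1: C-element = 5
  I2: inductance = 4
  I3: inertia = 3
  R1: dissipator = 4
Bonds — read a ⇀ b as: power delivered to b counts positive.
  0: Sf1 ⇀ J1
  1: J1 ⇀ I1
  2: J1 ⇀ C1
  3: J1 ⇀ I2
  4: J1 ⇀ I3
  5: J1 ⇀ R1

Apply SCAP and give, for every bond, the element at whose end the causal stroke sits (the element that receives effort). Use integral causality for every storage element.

b0 →Sf1  (Sf1 fixes flow; stroke at Sf1)
b1 →I1  (I1: I, integral causality)
b2 →J1  (C1: C, integral causality)
b3 →I2  (0-jn J1 has e-setter on 2)
b4 →I3  (J1 effort already set via bond 2)
b5 →R1  (J1: bond 2 brought effort, rest push out)

β0 stroke→Sf1
β1 stroke→I1
β2 stroke→J1
β3 stroke→I2
β4 stroke→I3
β5 stroke→R1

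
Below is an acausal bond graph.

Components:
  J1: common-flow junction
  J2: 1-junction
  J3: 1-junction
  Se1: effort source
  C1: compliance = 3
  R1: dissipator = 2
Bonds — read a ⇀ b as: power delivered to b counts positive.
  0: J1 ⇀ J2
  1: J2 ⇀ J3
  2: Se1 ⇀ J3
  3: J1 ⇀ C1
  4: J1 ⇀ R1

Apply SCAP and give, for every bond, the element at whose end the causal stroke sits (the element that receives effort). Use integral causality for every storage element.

β2 stroke→J3  (Se1: effort source, stroke at far end)
β1 stroke→J2  (only one flow-in slot at J3)
β0 stroke→J1  (J2 needs exactly one f-in)
β3 stroke→J1  (prefer integral on C1)
β4 stroke→R1  (only one flow-in slot at J1)

#0 →J1
#1 →J2
#2 →J3
#3 →J1
#4 →R1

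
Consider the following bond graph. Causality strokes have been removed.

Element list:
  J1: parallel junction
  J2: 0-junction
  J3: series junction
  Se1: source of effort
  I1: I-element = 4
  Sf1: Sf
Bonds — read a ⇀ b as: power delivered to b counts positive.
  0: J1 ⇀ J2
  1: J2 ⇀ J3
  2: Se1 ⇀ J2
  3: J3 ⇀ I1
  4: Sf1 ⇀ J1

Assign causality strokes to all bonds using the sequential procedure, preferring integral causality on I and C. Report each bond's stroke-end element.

bond 0 →J1
bond 1 →J3
bond 2 →J2
bond 3 →I1
bond 4 →Sf1

b2 stroke→J2  (Se1 (Se) sets effort on bond)
b4 stroke→Sf1  (Sf1 fixes flow; stroke at Sf1)
b0 stroke→J1  (J1 needs exactly one e-in)
b1 stroke→J3  (J2: bond 2 brought effort, rest push out)
b3 stroke→I1  (only one flow-in slot at J3)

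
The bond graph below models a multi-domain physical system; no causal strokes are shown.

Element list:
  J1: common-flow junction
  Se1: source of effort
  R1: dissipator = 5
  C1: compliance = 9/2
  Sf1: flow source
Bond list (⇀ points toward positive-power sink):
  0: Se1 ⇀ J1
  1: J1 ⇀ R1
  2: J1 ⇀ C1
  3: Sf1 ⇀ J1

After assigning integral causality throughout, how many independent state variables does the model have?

β0 stroke at J1  (Se1 fixes effort; stroke away)
β3 stroke at Sf1  (Sf1 fixes flow; stroke at Sf1)
β1 stroke at J1  (1-jn J1 has f-setter on 3)
β2 stroke at J1  (1-jn J1 has f-setter on 3)

1  (C1 all integral)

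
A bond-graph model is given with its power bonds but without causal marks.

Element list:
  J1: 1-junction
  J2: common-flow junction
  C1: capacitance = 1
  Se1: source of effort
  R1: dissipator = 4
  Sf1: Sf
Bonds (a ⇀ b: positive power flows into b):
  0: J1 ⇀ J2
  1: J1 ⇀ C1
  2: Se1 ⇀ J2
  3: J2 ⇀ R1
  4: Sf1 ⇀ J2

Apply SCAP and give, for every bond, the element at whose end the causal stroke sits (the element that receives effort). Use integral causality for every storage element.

bond 0 stroke→J2
bond 1 stroke→J1
bond 2 stroke→J2
bond 3 stroke→J2
bond 4 stroke→Sf1

bond 2 →J2  (source Se1 imposes e)
bond 4 →Sf1  (Sf1: flow source, stroke at near end)
bond 0 →J2  (1-jn J2 has f-setter on 4)
bond 3 →J2  (J2 flow already set via bond 4)
bond 1 →J1  (1-jn J1 has f-setter on 0)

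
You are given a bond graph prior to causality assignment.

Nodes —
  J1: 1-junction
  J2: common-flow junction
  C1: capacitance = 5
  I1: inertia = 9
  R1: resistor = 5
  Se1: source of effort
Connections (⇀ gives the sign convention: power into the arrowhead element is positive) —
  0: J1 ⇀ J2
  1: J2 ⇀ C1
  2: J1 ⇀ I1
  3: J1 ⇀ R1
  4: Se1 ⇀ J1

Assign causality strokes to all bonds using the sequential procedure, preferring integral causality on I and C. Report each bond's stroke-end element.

β4 stroke→J1  (source Se1 imposes e)
β1 stroke→J2  (C1 outputs effort q/C1)
β0 stroke→J1  (J2: last free bond brings flow in)
β2 stroke→I1  (I1 integral (f out))
β3 stroke→J1  (J1: bond 2 brought flow, rest push out)

#0 stroke→J1
#1 stroke→J2
#2 stroke→I1
#3 stroke→J1
#4 stroke→J1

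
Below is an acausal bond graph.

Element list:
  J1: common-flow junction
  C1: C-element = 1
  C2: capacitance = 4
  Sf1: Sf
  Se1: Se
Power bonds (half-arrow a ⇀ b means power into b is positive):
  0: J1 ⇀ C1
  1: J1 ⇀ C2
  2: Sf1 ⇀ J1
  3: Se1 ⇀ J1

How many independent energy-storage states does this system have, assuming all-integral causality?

bond 2 →Sf1  (source Sf1 imposes f)
bond 3 →J1  (Se1 fixes effort; stroke away)
bond 0 →J1  (common-f at J1 fixed by 2)
bond 1 →J1  (1-jn J1 has f-setter on 2)

2  (C1, C2 all integral)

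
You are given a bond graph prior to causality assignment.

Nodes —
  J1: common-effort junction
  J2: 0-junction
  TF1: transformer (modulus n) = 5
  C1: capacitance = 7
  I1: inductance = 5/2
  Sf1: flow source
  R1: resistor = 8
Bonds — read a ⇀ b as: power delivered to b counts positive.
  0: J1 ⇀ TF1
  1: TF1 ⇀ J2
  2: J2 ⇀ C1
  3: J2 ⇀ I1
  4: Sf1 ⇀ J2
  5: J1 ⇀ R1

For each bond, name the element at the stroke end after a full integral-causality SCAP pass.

β0 |J1
β1 |TF1
β2 |J2
β3 |I1
β4 |Sf1
β5 |R1

bond 4 stroke→Sf1  (Sf1 (Sf) sets flow on bond)
bond 2 stroke→J2  (prefer integral on C1)
bond 1 stroke→TF1  (common-e at J2 fixed by 2)
bond 3 stroke→I1  (J2 effort already set via bond 2)
bond 0 stroke→J1  (TF1: transformer flips bond 1)
bond 5 stroke→R1  (common-e at J1 fixed by 0)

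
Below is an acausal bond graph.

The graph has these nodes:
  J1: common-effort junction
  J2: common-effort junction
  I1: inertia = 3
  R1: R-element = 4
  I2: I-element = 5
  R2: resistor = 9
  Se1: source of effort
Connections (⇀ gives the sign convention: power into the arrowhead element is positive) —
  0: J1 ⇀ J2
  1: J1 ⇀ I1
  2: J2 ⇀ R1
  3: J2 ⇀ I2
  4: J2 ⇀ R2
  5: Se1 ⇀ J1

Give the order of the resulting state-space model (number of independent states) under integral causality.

bond 5 stroke→J1  (Se1 fixes effort; stroke away)
bond 0 stroke→J2  (common-e at J1 fixed by 5)
bond 1 stroke→I1  (J1: bond 5 brought effort, rest push out)
bond 2 stroke→R1  (J2: bond 0 brought effort, rest push out)
bond 3 stroke→I2  (J2: bond 0 brought effort, rest push out)
bond 4 stroke→R2  (0-jn J2 has e-setter on 0)

2  (I1, I2 all integral)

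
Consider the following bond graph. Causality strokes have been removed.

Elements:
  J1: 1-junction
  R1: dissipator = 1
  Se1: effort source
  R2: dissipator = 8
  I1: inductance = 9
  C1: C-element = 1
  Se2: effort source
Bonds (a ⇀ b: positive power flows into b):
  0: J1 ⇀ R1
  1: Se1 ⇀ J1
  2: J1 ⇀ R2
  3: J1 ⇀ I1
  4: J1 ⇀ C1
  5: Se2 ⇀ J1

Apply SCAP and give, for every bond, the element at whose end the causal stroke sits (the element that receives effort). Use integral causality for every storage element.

bond 0 stroke→J1
bond 1 stroke→J1
bond 2 stroke→J1
bond 3 stroke→I1
bond 4 stroke→J1
bond 5 stroke→J1

bond 1 stroke→J1  (Se1 fixes effort; stroke away)
bond 5 stroke→J1  (source Se2 imposes e)
bond 3 stroke→I1  (I1 outputs flow p/I1)
bond 0 stroke→J1  (1-jn J1 has f-setter on 3)
bond 2 stroke→J1  (common-f at J1 fixed by 3)
bond 4 stroke→J1  (1-jn J1 has f-setter on 3)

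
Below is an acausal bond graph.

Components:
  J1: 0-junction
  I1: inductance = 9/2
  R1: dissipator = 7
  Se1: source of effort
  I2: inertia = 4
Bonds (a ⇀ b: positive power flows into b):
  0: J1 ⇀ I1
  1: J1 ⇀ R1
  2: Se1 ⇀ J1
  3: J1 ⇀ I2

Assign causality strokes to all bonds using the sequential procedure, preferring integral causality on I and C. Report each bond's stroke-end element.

b2 →J1  (Se1: effort source, stroke at far end)
b0 →I1  (common-e at J1 fixed by 2)
b1 →R1  (J1: bond 2 brought effort, rest push out)
b3 →I2  (0-jn J1 has e-setter on 2)

β0 |I1
β1 |R1
β2 |J1
β3 |I2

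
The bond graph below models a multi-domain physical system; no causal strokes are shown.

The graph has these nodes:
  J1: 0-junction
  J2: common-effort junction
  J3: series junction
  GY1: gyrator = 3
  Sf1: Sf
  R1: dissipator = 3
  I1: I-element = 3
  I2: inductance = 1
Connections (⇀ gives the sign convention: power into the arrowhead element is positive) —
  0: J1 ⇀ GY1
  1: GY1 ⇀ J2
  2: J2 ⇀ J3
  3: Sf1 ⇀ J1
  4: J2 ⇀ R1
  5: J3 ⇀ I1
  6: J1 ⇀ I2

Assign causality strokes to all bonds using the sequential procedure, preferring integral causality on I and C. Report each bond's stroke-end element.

bond 0 stroke at J1
bond 1 stroke at J2
bond 2 stroke at J3
bond 3 stroke at Sf1
bond 4 stroke at R1
bond 5 stroke at I1
bond 6 stroke at I2

bond 3 stroke at Sf1  (source Sf1 imposes f)
bond 5 stroke at I1  (prefer integral on I1)
bond 2 stroke at J3  (common-f at J3 fixed by 5)
bond 6 stroke at I2  (I2 outputs flow p/I2)
bond 0 stroke at J1  (J1 needs exactly one e-in)
bond 1 stroke at J2  (GY GY1: same side as bond 0)
bond 4 stroke at R1  (J2: bond 1 brought effort, rest push out)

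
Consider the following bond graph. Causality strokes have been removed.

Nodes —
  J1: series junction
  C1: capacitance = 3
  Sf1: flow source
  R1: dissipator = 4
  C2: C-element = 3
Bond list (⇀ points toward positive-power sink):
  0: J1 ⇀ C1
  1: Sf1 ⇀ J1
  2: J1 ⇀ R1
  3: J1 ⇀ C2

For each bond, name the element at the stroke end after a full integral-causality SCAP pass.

β1 stroke→Sf1  (Sf1 fixes flow; stroke at Sf1)
β0 stroke→J1  (J1 flow already set via bond 1)
β2 stroke→J1  (J1 flow already set via bond 1)
β3 stroke→J1  (J1 flow already set via bond 1)

bond 0 →J1
bond 1 →Sf1
bond 2 →J1
bond 3 →J1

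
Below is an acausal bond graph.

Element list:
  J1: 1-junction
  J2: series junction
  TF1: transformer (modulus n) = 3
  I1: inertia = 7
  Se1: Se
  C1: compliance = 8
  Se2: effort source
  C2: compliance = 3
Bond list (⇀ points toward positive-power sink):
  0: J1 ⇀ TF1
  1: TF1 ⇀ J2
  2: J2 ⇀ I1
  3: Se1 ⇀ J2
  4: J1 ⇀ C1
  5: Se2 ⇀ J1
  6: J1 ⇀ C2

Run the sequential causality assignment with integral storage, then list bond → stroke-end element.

b3 |J2  (Se1 (Se) sets effort on bond)
b5 |J1  (Se2 (Se) sets effort on bond)
b2 |I1  (I1 outputs flow p/I1)
b1 |J2  (common-f at J2 fixed by 2)
b0 |TF1  (through TF1, causality passes straight; one stroke at TF1)
b4 |J1  (J1: bond 0 brought flow, rest push out)
b6 |J1  (1-jn J1 has f-setter on 0)

β0 →TF1
β1 →J2
β2 →I1
β3 →J2
β4 →J1
β5 →J1
β6 →J1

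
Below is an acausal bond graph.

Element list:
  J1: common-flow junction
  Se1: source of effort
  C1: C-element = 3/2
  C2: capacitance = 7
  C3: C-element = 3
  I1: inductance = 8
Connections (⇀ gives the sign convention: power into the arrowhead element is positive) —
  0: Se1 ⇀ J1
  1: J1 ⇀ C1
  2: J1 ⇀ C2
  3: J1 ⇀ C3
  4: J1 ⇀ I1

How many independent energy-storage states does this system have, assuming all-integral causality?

β0 stroke→J1  (Se1 fixes effort; stroke away)
β1 stroke→J1  (prefer integral on C1)
β2 stroke→J1  (C2 outputs effort q/C2)
β3 stroke→J1  (C3: C, integral causality)
β4 stroke→I1  (only one flow-in slot at J1)

4  (C1, C2, C3, I1 all integral)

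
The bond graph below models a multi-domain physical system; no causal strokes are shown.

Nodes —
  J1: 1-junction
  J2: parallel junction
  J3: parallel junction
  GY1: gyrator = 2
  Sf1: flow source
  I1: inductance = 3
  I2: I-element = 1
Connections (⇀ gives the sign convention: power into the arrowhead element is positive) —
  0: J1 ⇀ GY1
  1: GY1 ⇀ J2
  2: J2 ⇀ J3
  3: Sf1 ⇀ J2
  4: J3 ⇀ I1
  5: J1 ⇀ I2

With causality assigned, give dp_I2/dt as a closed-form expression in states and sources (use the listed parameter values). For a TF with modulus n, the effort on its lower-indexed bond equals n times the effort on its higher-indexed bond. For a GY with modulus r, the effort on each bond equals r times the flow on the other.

dp_I2/dt = 2*F_Sf1 - 2*p_I1/3

β3 →Sf1  (source Sf1 imposes f)
β4 →I1  (prefer integral on I1)
β2 →J3  (closing 0-jn rule on J3)
β1 →J2  (closing 0-jn rule on J2)
β0 →J1  (GY GY1: same side as bond 1)
β5 →I2  (J1: last free bond brings flow in)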